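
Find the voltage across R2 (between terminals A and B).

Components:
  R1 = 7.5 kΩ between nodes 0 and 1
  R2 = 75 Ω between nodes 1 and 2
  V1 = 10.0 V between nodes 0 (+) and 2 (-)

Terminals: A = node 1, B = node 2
R1 and R2 are in series across V1 (node 0 → node 1 → node 2), and the output A–B is taken across R2, so this is a voltage divider.
Series current: I = V1/(R1 + R2) = 10/(7500 + 75) = 10/7575 = 0.00132 A
V_R2 = I × R2 = V1 × R2/(R1 + R2) = 10 × 75/7575 = 0.09901 V

Final answer: 0.09901 V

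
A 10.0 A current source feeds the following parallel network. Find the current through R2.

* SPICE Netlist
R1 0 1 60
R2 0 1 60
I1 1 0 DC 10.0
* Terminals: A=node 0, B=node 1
All resistors sit directly between nodes 0 and 1, so they are in parallel and share one voltage V; the full source current 10 A splits among them.
1/R_par = 1/60 + 1/60 = 0.03333 S  =>  R_par = 30 Ω
V = I × R_par = 10 × 30 = 300 V
I_R2 = V/R2 = 300/60 = 5 A

Final answer: 5 A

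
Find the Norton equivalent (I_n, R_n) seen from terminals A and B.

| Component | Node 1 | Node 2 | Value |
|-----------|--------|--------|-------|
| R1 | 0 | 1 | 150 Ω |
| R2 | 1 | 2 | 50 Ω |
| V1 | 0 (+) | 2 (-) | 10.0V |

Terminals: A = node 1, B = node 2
Find the Thévenin equivalent first; then I_n = V_th/R_th and R_n = R_th.
Step 1 — V_th is the open-circuit voltage V_A - V_B (nothing connected across the terminals).
Nodal analysis, taking node 2 as the 0 V reference.
Source V1 fixes V_0 = 10 V.
KCL at each unknown node (sum of currents leaving = 0; resistances in Ω):
  Node 1: (V_1 - 10)/150 + (V_1 - 0)/50 = 0
Collecting terms: 0.02667 × V_1 = 0.06667  =>  V_1 = 2.5 V
V_th = V_1 - V_2 = 2.5 - 0 = 2.5 V
Step 2 — R_th: zero the source — replace V1 by a short circuit (node 2 merges into node 0) — and find the resistance seen between A (node 1) and B (node 0).
Reduce the network between node 1 (A) and node 0 (B) by series/parallel combination:
  Rp1 = R1 ‖ R2 (parallel, both between nodes 0 and 1) = 1/(1/150 + 1/50) = 37.5 Ω
R_th = 37.5 Ω
I_n = V_th/R_th = 2.5/37.5 = 0.06667 A, and R_n = R_th = 37.5 Ω

Final answer: I_n = 0.06667 A, R_n = 37.5 Ω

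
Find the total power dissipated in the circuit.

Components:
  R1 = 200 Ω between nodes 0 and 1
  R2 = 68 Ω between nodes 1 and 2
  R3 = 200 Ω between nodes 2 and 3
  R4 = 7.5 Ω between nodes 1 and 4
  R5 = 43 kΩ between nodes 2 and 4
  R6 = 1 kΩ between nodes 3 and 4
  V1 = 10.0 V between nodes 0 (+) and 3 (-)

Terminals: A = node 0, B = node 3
Nodal analysis, taking node 3 as the 0 V reference.
Source V1 fixes V_0 = 10 V.
KCL at each unknown node (sum of currents leaving = 0; resistances in Ω):
  Node 1: (V_1 - 10)/200 + (V_1 - V_2)/68 + (V_1 - V_4)/7.5 = 0
  Node 2: (V_2 - V_1)/68 + (V_2 - 0)/200 + (V_2 - V_4)/43000 = 0
  Node 4: (V_4 - V_1)/7.5 + (V_4 - V_2)/43000 + (V_4 - 0)/1000 = 0
Collecting terms (coefficients in siemens):
  0.153·V_1 - 0.01471·V_2 - 0.1333·V_4 = 0.05
  0.01973·V_2 - 0.01471·V_1 - 0.00002326·V_4 = 0
  0.1344·V_4 - 0.1333·V_1 - 0.00002326·V_2 = 0
Solving these 3 simultaneous equations (Gaussian elimination) gives:
  V_1 = 5.141 V, V_2 = 3.838 V, V_4 = 5.103 V
Power in each resistor, P = (ΔV)²/R:
  P_R1 = (10 - 5.141)²/200 = 0.118 W
  P_R2 = (5.141 - 3.838)²/68 = 0.02497 W
  P_R3 = (3.838 - 0)²/200 = 0.07366 W
  P_R4 = (5.141 - 5.103)²/7.5 = 0.0001975 W
  P_R5 = (3.838 - 5.103)²/43000 = 0.00003719 W
  P_R6 = (0 - 5.103)²/1000 = 0.02604 W
P_total = P_R1 + P_R2 + P_R3 + P_R4 + P_R5 + P_R6 = 0.2429 W

Final answer: 0.2429 W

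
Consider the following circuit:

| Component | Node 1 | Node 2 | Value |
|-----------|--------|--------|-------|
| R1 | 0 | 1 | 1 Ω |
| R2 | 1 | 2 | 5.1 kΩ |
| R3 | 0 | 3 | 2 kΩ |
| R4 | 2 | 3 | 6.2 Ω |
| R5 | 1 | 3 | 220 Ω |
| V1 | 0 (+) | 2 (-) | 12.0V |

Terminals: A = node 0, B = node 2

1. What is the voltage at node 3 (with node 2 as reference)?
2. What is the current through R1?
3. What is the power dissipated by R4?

Nodal analysis, taking node 2 as the 0 V reference.
Source V1 fixes V_0 = 12 V.
KCL at each unknown node (sum of currents leaving = 0; resistances in Ω):
  Node 1: (V_1 - 12)/1 + (V_1 - 0)/5100 + (V_1 - V_3)/220 = 0
  Node 3: (V_3 - 12)/2000 + (V_3 - 0)/6.2 + (V_3 - V_1)/220 = 0
Collecting terms (coefficients in siemens):
  1.005·V_1 - 0.004545·V_3 = 12
  0.1663·V_3 - 0.004545·V_1 = 0.006
Determinant D = (1.005)(0.1663) - (-0.004545)(-0.004545) = 0.1671
V_1 = [(12)(0.1663) - (-0.004545)(0.006)]/D = 11.95 V
V_3 = [(1.005)(0.006) - (12)(-0.004545)]/D = 0.3625 V
Part 1:
  Read off the nodal solution: V_3 = 0.3625 V
Part 2:
  I_R1 = (V_0 - V_1)/R1 = (12 - 11.95)/1 = 0.05499 A
  Magnitude: I_R1 = 0.05499 A
Part 3:
  I_R4 = (V_2 - V_3)/R4 = (0 - 0.3625)/6.2 = -0.05847 A
  P_R4 = I_R4² × R4 = (-0.05847)² × 6.2 = 0.02119 W

Final answers:
1. V_3 = 0.3625 V
2. I_R1 = 0.05499 A
3. P_R4 = 0.02119 W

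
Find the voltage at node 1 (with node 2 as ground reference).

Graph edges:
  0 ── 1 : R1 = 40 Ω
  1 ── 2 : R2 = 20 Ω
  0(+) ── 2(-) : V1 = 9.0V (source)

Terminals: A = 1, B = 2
Nodal analysis, taking node 2 as the 0 V reference.
Source V1 fixes V_0 = 9 V.
KCL at each unknown node (sum of currents leaving = 0; resistances in Ω):
  Node 1: (V_1 - 9)/40 + (V_1 - 0)/20 = 0
Collecting terms: 0.075 × V_1 = 0.225  =>  V_1 = 3 V
The requested potential is V_1 = 3 V.

Final answer: V_1 = 3 V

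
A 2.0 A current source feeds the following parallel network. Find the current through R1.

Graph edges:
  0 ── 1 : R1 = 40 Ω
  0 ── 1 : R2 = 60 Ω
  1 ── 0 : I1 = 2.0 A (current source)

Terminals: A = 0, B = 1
All resistors sit directly between nodes 0 and 1, so they are in parallel and share one voltage V; the full source current 2 A splits among them.
1/R_par = 1/40 + 1/60 = 0.04167 S  =>  R_par = 24 Ω
V = I × R_par = 2 × 24 = 48 V
I_R1 = V/R1 = 48/40 = 1.2 A

Final answer: 1.2 A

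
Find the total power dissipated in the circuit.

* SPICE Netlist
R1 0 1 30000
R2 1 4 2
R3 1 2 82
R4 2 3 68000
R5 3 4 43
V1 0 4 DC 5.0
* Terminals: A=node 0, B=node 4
Nodal analysis, taking node 4 as the 0 V reference.
Source V1 fixes V_0 = 5 V.
KCL at each unknown node (sum of currents leaving = 0; resistances in Ω):
  Node 1: (V_1 - 5)/30000 + (V_1 - 0)/2 + (V_1 - V_2)/82 = 0
  Node 2: (V_2 - V_1)/82 + (V_2 - V_3)/68000 = 0
  Node 3: (V_3 - V_2)/68000 + (V_3 - 0)/43 = 0
Collecting terms (coefficients in siemens):
  0.5122·V_1 - 0.0122·V_2 = 0.0001667
  0.01221·V_2 - 0.0122·V_1 - 0.00001471·V_3 = 0
  0.02327·V_3 - 0.00001471·V_2 = 0
Solving these 3 simultaneous equations (Gaussian elimination) gives:
  V_1 = 0.0003333 V, V_2 = 0.0003329 V, V_3 = 0.0000002104 V
Power in each resistor, P = (ΔV)²/R:
  P_R1 = (5 - 0.0003333)²/30000 = 0.0008332 W
  P_R2 = (0.0003333 - 0)²/2 = 0.00000005554 W
  P_R3 = (0.0003333 - 0.0003329)²/82 = 0.000000000000001963 W
  P_R4 = (0.0003329 - 0.0000002104)²/68000 = 0.000000000001628 W
  P_R5 = (0.0000002104 - 0)²/43 = 0.000000000000001029 W
P_total = P_R1 + P_R2 + P_R3 + P_R4 + P_R5 = 0.0008333 W

Final answer: 0.0008333 W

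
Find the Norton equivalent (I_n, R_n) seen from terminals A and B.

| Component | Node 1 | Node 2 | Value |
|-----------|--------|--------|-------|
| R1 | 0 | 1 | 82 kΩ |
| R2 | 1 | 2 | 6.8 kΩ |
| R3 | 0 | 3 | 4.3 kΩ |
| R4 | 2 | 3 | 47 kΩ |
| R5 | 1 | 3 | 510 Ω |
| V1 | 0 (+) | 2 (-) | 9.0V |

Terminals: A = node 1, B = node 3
Find the Thévenin equivalent first; then I_n = V_th/R_th and R_n = R_th.
Step 1 — V_th is the open-circuit voltage V_A - V_B (nothing connected across the terminals).
Nodal analysis, taking node 2 as the 0 V reference.
Source V1 fixes V_0 = 9 V.
KCL at each unknown node (sum of currents leaving = 0; resistances in Ω):
  Node 1: (V_1 - 9)/82000 + (V_1 - 0)/6800 + (V_1 - V_3)/510 = 0
  Node 3: (V_3 - 9)/4300 + (V_3 - 0)/47000 + (V_3 - V_1)/510 = 0
Collecting terms (coefficients in siemens):
  0.00212·V_1 - 0.001961·V_3 = 0.0001098
  0.002215·V_3 - 0.001961·V_1 = 0.002093
Determinant D = (0.00212)(0.002215) - (-0.001961)(-0.001961) = 0.0000008504
V_1 = [(0.0001098)(0.002215) - (-0.001961)(0.002093)]/D = 5.112 V
V_3 = [(0.00212)(0.002093) - (0.0001098)(-0.001961)]/D = 5.471 V
V_th = V_1 - V_3 = 5.112 - 5.471 = -0.3592 V
Step 2 — R_th: zero the source — replace V1 by a short circuit (node 2 merges into node 0) — and find the resistance seen between A (node 1) and B (node 3).
Reduce the network between node 1 (A) and node 3 (B) by series/parallel combination:
  Rp1 = R1 ‖ R2 (parallel, both between nodes 0 and 1) = 1/(1/82000 + 1/6800) = 6279 Ω
  Rp2 = R3 ‖ R4 (parallel, both between nodes 0 and 3) = 1/(1/4300 + 1/47000) = 3940 Ω
  Rs1 = Rp1 + Rp2 (series, joined only at node 0) = 6279 + 3940 = 10220 Ω
  Rp3 = R5 ‖ Rs1 (parallel, both between nodes 1 and 3) = 1/(1/510 + 1/10220) = 485.8 Ω
R_th = 485.8 Ω
I_n = V_th/R_th = -0.3592/485.8 = -0.0007395 A, and R_n = R_th = 485.8 Ω

Final answer: I_n = -0.0007395 A, R_n = 485.8 Ω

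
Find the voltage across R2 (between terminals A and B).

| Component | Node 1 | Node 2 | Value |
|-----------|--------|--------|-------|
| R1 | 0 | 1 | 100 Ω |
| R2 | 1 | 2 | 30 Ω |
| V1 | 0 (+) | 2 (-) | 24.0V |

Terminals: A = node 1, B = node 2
R1 and R2 are in series across V1 (node 0 → node 1 → node 2), and the output A–B is taken across R2, so this is a voltage divider.
Series current: I = V1/(R1 + R2) = 24/(100 + 30) = 24/130 = 0.1846 A
V_R2 = I × R2 = V1 × R2/(R1 + R2) = 24 × 30/130 = 5.538 V

Final answer: 5.538 V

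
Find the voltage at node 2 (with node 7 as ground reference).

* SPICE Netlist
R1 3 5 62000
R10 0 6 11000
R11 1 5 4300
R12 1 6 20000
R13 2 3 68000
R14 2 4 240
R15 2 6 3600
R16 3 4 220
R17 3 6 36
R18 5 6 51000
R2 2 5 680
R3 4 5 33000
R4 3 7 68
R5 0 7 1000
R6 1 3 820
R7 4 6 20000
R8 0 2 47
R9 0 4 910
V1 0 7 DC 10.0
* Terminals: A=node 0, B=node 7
Nodal analysis, taking node 7 as the 0 V reference.
Source V1 fixes V_0 = 10 V.
KCL at each unknown node (sum of currents leaving = 0; resistances in Ω):
  Node 1: (V_1 - V_3)/820 + (V_1 - V_5)/4300 + (V_1 - V_6)/20000 = 0
  Node 2: (V_2 - V_5)/680 + (V_2 - 10)/47 + (V_2 - V_3)/68000 + (V_2 - V_4)/240 + (V_2 - V_6)/3600 = 0
  Node 3: (V_3 - V_5)/62000 + (V_3 - 0)/68 + (V_3 - V_1)/820 + (V_3 - V_2)/68000 + (V_3 - V_4)/220 + (V_3 - V_6)/36 = 0
  Node 4: (V_4 - V_5)/33000 + (V_4 - V_6)/20000 + (V_4 - 10)/910 + (V_4 - V_2)/240 + (V_4 - V_3)/220 = 0
  Node 5: (V_5 - V_3)/62000 + (V_5 - V_2)/680 + (V_5 - V_4)/33000 + (V_5 - V_1)/4300 + (V_5 - V_6)/51000 = 0
  Node 6: (V_6 - V_4)/20000 + (V_6 - 10)/11000 + (V_6 - V_1)/20000 + (V_6 - V_2)/3600 + (V_6 - V_3)/36 + (V_6 - V_5)/51000 = 0
Collecting terms (coefficients in siemens):
  0.001502·V_1 - 0.00122·V_3 - 0.0002326·V_5 - 0.00005·V_6 = 0
  0.02721·V_2 - 0.00001471·V_3 - 0.004167·V_4 - 0.001471·V_5 - 0.0002778·V_6 = 0.2128
  0.04828·V_3 - 0.00122·V_1 - 0.00001471·V_2 - 0.004545·V_4 - 0.00001613·V_5 - 0.02778·V_6 = 0
  0.009891·V_4 - 0.004167·V_2 - 0.004545·V_3 - 0.0000303·V_5 - 0.00005·V_6 = 0.01099
  0.001769·V_5 - 0.0002326·V_1 - 0.001471·V_2 - 0.00001613·V_3 - 0.0000303·V_4 - 0.00001961·V_6 = 0
  0.02827·V_6 - 0.00005·V_1 - 0.0002778·V_2 - 0.02778·V_3 - 0.00005·V_4 - 0.00001961·V_5 = 0.0009091
Solving these 6 simultaneous equations (Gaussian elimination) gives:
  V_1 = 2.603 V, V_2 = 9.154 V, V_3 = 1.595 V, V_4 = 5.733 V
  V_5 = 8.083 V, V_6 = 1.709 V
The requested potential is V_2 = 9.154 V.

Final answer: V_2 = 9.154 V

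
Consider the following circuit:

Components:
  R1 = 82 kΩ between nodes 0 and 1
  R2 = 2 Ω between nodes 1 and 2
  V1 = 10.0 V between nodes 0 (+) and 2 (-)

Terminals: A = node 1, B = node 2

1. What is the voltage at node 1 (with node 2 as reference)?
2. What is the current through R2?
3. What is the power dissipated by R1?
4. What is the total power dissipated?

Nodal analysis, taking node 2 as the 0 V reference.
Source V1 fixes V_0 = 10 V.
KCL at each unknown node (sum of currents leaving = 0; resistances in Ω):
  Node 1: (V_1 - 10)/82000 + (V_1 - 0)/2 = 0
Collecting terms: 0.5 × V_1 = 0.000122  =>  V_1 = 0.0002439 V
Part 1:
  Read off the nodal solution: V_1 = 0.0002439 V
Part 2:
  I_R2 = (V_1 - V_2)/R2 = (0.0002439 - 0)/2 = 0.0001219 A
  Magnitude: I_R2 = 0.0001219 A
Part 3:
  I_R1 = (V_0 - V_1)/R1 = (10 - 0.0002439)/82000 = 0.0001219 A
  P_R1 = I_R1² × R1 = (0.0001219)² × 82000 = 0.001219 W
Part 4:
  Power in each resistor, P = (ΔV)²/R:
    P_R1 = (10 - 0.0002439)²/82000 = 0.001219 W
    P_R2 = (0.0002439 - 0)²/2 = 0.00000002974 W
  P_total = P_R1 + P_R2 = 0.001219 W

Final answers:
1. V_1 = 0.0002439 V
2. I_R2 = 0.0001219 A
3. P_R1 = 0.001219 W
4. P_total = 0.001219 W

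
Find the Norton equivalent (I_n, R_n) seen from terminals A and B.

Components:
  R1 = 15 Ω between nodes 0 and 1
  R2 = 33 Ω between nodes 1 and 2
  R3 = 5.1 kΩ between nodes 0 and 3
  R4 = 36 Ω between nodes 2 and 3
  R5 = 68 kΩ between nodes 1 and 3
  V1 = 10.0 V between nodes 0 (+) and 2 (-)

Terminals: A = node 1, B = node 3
Find the Thévenin equivalent first; then I_n = V_th/R_th and R_n = R_th.
Step 1 — V_th is the open-circuit voltage V_A - V_B (nothing connected across the terminals).
Nodal analysis, taking node 2 as the 0 V reference.
Source V1 fixes V_0 = 10 V.
KCL at each unknown node (sum of currents leaving = 0; resistances in Ω):
  Node 1: (V_1 - 10)/15 + (V_1 - 0)/33 + (V_1 - V_3)/68000 = 0
  Node 3: (V_3 - 10)/5100 + (V_3 - 0)/36 + (V_3 - V_1)/68000 = 0
Collecting terms (coefficients in siemens):
  0.09698·V_1 - 0.00001471·V_3 = 0.6667
  0.02799·V_3 - 0.00001471·V_1 = 0.001961
Determinant D = (0.09698)(0.02799) - (-0.00001471)(-0.00001471) = 0.002714
V_1 = [(0.6667)(0.02799) - (-0.00001471)(0.001961)]/D = 6.874 V
V_3 = [(0.09698)(0.001961) - (0.6667)(-0.00001471)]/D = 0.07367 V
V_th = V_1 - V_3 = 6.874 - 0.07367 = 6.8 V
Step 2 — R_th: zero the source — replace V1 by a short circuit (node 2 merges into node 0) — and find the resistance seen between A (node 1) and B (node 3).
Reduce the network between node 1 (A) and node 3 (B) by series/parallel combination:
  Rp1 = R1 ‖ R2 (parallel, both between nodes 0 and 1) = 1/(1/15 + 1/33) = 10.31 Ω
  Rp2 = R3 ‖ R4 (parallel, both between nodes 0 and 3) = 1/(1/5100 + 1/36) = 35.75 Ω
  Rs1 = Rp1 + Rp2 (series, joined only at node 0) = 10.31 + 35.75 = 46.06 Ω
  Rp3 = R5 ‖ Rs1 (parallel, both between nodes 1 and 3) = 1/(1/68000 + 1/46.06) = 46.03 Ω
R_th = 46.03 Ω
I_n = V_th/R_th = 6.8/46.03 = 0.1477 A, and R_n = R_th = 46.03 Ω

Final answer: I_n = 0.1477 A, R_n = 46.03 Ω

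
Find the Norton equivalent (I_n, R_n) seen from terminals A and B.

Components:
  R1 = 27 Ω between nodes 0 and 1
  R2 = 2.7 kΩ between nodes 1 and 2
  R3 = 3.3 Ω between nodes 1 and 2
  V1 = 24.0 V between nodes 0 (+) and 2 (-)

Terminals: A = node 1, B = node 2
Find the Thévenin equivalent first; then I_n = V_th/R_th and R_n = R_th.
Step 1 — V_th is the open-circuit voltage V_A - V_B (nothing connected across the terminals).
Nodal analysis, taking node 2 as the 0 V reference.
Source V1 fixes V_0 = 24 V.
KCL at each unknown node (sum of currents leaving = 0; resistances in Ω):
  Node 1: (V_1 - 24)/27 + (V_1 - 0)/2700 + (V_1 - 0)/3.3 = 0
Collecting terms: 0.3404 × V_1 = 0.8889  =>  V_1 = 2.611 V
V_th = V_1 - V_2 = 2.611 - 0 = 2.611 V
Step 2 — R_th: zero the source — replace V1 by a short circuit (node 2 merges into node 0) — and find the resistance seen between A (node 1) and B (node 0).
Reduce the network between node 1 (A) and node 0 (B) by series/parallel combination:
  Rp1 = R1 ‖ R2 ‖ R3 (parallel, all between nodes 0 and 1) = 1/(1/27 + 1/2700 + 1/3.3) = 2.937 Ω
R_th = 2.937 Ω
I_n = V_th/R_th = 2.611/2.937 = 0.8889 A, and R_n = R_th = 2.937 Ω

Final answer: I_n = 0.8889 A, R_n = 2.937 Ω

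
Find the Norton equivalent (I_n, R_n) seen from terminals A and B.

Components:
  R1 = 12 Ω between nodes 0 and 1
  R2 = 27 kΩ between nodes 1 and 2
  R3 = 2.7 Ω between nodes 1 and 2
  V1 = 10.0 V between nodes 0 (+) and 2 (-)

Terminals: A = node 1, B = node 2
Find the Thévenin equivalent first; then I_n = V_th/R_th and R_n = R_th.
Step 1 — V_th is the open-circuit voltage V_A - V_B (nothing connected across the terminals).
Nodal analysis, taking node 2 as the 0 V reference.
Source V1 fixes V_0 = 10 V.
KCL at each unknown node (sum of currents leaving = 0; resistances in Ω):
  Node 1: (V_1 - 10)/12 + (V_1 - 0)/27000 + (V_1 - 0)/2.7 = 0
Collecting terms: 0.4537 × V_1 = 0.8333  =>  V_1 = 1.837 V
V_th = V_1 - V_2 = 1.837 - 0 = 1.837 V
Step 2 — R_th: zero the source — replace V1 by a short circuit (node 2 merges into node 0) — and find the resistance seen between A (node 1) and B (node 0).
Reduce the network between node 1 (A) and node 0 (B) by series/parallel combination:
  Rp1 = R1 ‖ R2 ‖ R3 (parallel, all between nodes 0 and 1) = 1/(1/12 + 1/27000 + 1/2.7) = 2.204 Ω
R_th = 2.204 Ω
I_n = V_th/R_th = 1.837/2.204 = 0.8333 A, and R_n = R_th = 2.204 Ω

Final answer: I_n = 0.8333 A, R_n = 2.204 Ω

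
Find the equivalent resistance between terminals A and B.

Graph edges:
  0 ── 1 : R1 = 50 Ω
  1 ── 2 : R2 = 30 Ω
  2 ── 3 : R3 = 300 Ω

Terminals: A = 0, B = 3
Reduce the network between node 0 (A) and node 3 (B) by series/parallel combination:
  Rs1 = R1 + R2 (series, joined only at node 1) = 50 + 30 = 80 Ω
  Rs2 = R3 + Rs1 (series, joined only at node 2) = 300 + 80 = 380 Ω
R_eq = 380 Ω

Final answer: 380 Ω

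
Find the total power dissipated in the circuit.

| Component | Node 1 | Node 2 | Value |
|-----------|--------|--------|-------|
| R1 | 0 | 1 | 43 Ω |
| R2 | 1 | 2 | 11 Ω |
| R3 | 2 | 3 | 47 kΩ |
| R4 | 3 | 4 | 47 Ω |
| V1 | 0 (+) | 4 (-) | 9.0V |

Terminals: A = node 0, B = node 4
Nodal analysis, taking node 4 as the 0 V reference.
Source V1 fixes V_0 = 9 V.
KCL at each unknown node (sum of currents leaving = 0; resistances in Ω):
  Node 1: (V_1 - 9)/43 + (V_1 - V_2)/11 = 0
  Node 2: (V_2 - V_1)/11 + (V_2 - V_3)/47000 = 0
  Node 3: (V_3 - V_2)/47000 + (V_3 - 0)/47 = 0
Collecting terms (coefficients in siemens):
  0.1142·V_1 - 0.09091·V_2 = 0.2093
  0.09093·V_2 - 0.09091·V_1 - 0.00002128·V_3 = 0
  0.0213·V_3 - 0.00002128·V_2 = 0
Solving these 3 simultaneous equations (Gaussian elimination) gives:
  V_1 = 8.992 V, V_2 = 8.99 V, V_3 = 0.008981 V
Power in each resistor, P = (ΔV)²/R:
  P_R1 = (9 - 8.992)²/43 = 0.00000157 W
  P_R2 = (8.992 - 8.99)²/11 = 0.0000004016 W
  P_R3 = (8.99 - 0.008981)²/47000 = 0.001716 W
  P_R4 = (0.008981 - 0)²/47 = 0.000001716 W
P_total = P_R1 + P_R2 + P_R3 + P_R4 = 0.00172 W

Final answer: 0.00172 W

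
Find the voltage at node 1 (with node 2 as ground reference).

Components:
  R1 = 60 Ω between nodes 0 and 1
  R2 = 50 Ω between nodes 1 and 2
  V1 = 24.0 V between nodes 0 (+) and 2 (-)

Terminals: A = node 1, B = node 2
Nodal analysis, taking node 2 as the 0 V reference.
Source V1 fixes V_0 = 24 V.
KCL at each unknown node (sum of currents leaving = 0; resistances in Ω):
  Node 1: (V_1 - 24)/60 + (V_1 - 0)/50 = 0
Collecting terms: 0.03667 × V_1 = 0.4  =>  V_1 = 10.91 V
The requested potential is V_1 = 10.91 V.

Final answer: V_1 = 10.91 V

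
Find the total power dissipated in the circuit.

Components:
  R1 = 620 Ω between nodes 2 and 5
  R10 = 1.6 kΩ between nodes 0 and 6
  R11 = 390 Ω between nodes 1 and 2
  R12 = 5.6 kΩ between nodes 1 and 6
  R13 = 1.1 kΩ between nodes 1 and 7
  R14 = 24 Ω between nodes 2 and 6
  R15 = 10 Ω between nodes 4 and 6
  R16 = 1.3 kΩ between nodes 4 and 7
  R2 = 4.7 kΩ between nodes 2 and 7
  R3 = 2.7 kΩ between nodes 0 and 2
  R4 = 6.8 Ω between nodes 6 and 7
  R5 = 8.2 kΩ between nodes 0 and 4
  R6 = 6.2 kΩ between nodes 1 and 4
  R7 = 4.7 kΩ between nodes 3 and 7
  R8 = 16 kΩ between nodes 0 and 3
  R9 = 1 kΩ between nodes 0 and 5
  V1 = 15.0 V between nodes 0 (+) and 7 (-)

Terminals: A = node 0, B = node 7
Nodal analysis, taking node 7 as the 0 V reference.
Source V1 fixes V_0 = 15 V.
KCL at each unknown node (sum of currents leaving = 0; resistances in Ω):
  Node 1: (V_1 - V_4)/6200 + (V_1 - V_2)/390 + (V_1 - V_6)/5600 + (V_1 - 0)/1100 = 0
  Node 2: (V_2 - V_5)/620 + (V_2 - 0)/4700 + (V_2 - 15)/2700 + (V_2 - V_1)/390 + (V_2 - V_6)/24 = 0
  Node 3: (V_3 - 0)/4700 + (V_3 - 15)/16000 = 0
  Node 4: (V_4 - 15)/8200 + (V_4 - V_1)/6200 + (V_4 - V_6)/10 + (V_4 - 0)/1300 = 0
  Node 5: (V_5 - V_2)/620 + (V_5 - 15)/1000 = 0
  Node 6: (V_6 - 0)/6.8 + (V_6 - 15)/1600 + (V_6 - V_1)/5600 + (V_6 - V_2)/24 + (V_6 - V_4)/10 = 0
Collecting terms (coefficients in siemens):
  0.003813·V_1 - 0.002564·V_2 - 0.0001613·V_4 - 0.0001786·V_6 = 0
  0.04643·V_2 - 0.002564·V_1 - 0.001613·V_5 - 0.04167·V_6 = 0.005556
  0.0002753·V_3 = 0.0009375
  0.1011·V_4 - 0.0001613·V_1 - 0.1·V_6 = 0.001829
  0.002613·V_5 - 0.001613·V_2 = 0.015
  0.2895·V_6 - 0.0001786·V_1 - 0.04167·V_2 - 0.1·V_4 = 0.009375
Solving these 6 simultaneous equations (Gaussian elimination) gives:
  V_1 = 0.3525 V, V_2 = 0.5008 V, V_3 = 3.406 V, V_4 = 0.1857 V
  V_5 = 6.05 V, V_6 = 0.1688 V
Power in each resistor, P = (ΔV)²/R:
  P_R1 = (0.5008 - 6.05)²/620 = 0.04966 W
  P_R2 = (0.5008 - 0)²/4700 = 0.00005337 W
  P_R3 = (15 - 0.5008)²/2700 = 0.07786 W
  P_R4 = (0.1688 - 0)²/6.8 = 0.004191 W
  P_R5 = (15 - 0.1857)²/8200 = 0.02676 W
  P_R6 = (0.3525 - 0.1857)²/6200 = 0.000004488 W
  P_R7 = (3.406 - 0)²/4700 = 0.002468 W
  P_R8 = (15 - 3.406)²/16000 = 0.008402 W
  P_R9 = (15 - 6.05)²/1000 = 0.0801 W
  P_R10 = (15 - 0.1688)²/1600 = 0.1375 W
  P_R11 = (0.3525 - 0.5008)²/390 = 0.00005638 W
  P_R12 = (0.3525 - 0.1688)²/5600 = 0.000006027 W
  P_R13 = (0.3525 - 0)²/1100 = 0.000113 W
  P_R14 = (0.5008 - 0.1688)²/24 = 0.004593 W
  P_R15 = (0.1857 - 0.1688)²/10 = 0.00002858 W
  P_R16 = (0.1857 - 0)²/1300 = 0.00002653 W
P_total = P_R1 + P_R2 + P_R3 + P_R4 + P_R5 + P_R6 + P_R7 + P_R8 + P_R9 + P_R10 + P_R11 + P_R12 + P_R13 + P_R14 + P_R15 + P_R16 = 0.3918 W

Final answer: 0.3918 W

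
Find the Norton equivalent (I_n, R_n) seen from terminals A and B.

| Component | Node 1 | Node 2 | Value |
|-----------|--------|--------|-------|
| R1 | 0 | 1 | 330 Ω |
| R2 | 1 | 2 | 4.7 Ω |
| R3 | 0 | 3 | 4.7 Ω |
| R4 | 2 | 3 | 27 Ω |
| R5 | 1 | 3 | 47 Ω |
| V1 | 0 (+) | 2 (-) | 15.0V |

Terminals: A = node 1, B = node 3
Find the Thévenin equivalent first; then I_n = V_th/R_th and R_n = R_th.
Step 1 — V_th is the open-circuit voltage V_A - V_B (nothing connected across the terminals).
Nodal analysis, taking node 2 as the 0 V reference.
Source V1 fixes V_0 = 15 V.
KCL at each unknown node (sum of currents leaving = 0; resistances in Ω):
  Node 1: (V_1 - 15)/330 + (V_1 - 0)/4.7 + (V_1 - V_3)/47 = 0
  Node 3: (V_3 - 15)/4.7 + (V_3 - 0)/27 + (V_3 - V_1)/47 = 0
Collecting terms (coefficients in siemens):
  0.2371·V_1 - 0.02128·V_3 = 0.04545
  0.2711·V_3 - 0.02128·V_1 = 3.191
Determinant D = (0.2371)(0.2711) - (-0.02128)(-0.02128) = 0.06381
V_1 = [(0.04545)(0.2711) - (-0.02128)(3.191)]/D = 1.257 V
V_3 = [(0.2371)(3.191) - (0.04545)(-0.02128)]/D = 11.87 V
V_th = V_1 - V_3 = 1.257 - 11.87 = -10.61 V
Step 2 — R_th: zero the source — replace V1 by a short circuit (node 2 merges into node 0) — and find the resistance seen between A (node 1) and B (node 3).
Reduce the network between node 1 (A) and node 3 (B) by series/parallel combination:
  Rp1 = R1 ‖ R2 (parallel, both between nodes 0 and 1) = 1/(1/330 + 1/4.7) = 4.634 Ω
  Rp2 = R3 ‖ R4 (parallel, both between nodes 0 and 3) = 1/(1/4.7 + 1/27) = 4.003 Ω
  Rs1 = Rp1 + Rp2 (series, joined only at node 0) = 4.634 + 4.003 = 8.637 Ω
  Rp3 = R5 ‖ Rs1 (parallel, both between nodes 1 and 3) = 1/(1/47 + 1/8.637) = 7.296 Ω
R_th = 7.296 Ω
I_n = V_th/R_th = -10.61/7.296 = -1.455 A, and R_n = R_th = 7.296 Ω

Final answer: I_n = -1.455 A, R_n = 7.296 Ω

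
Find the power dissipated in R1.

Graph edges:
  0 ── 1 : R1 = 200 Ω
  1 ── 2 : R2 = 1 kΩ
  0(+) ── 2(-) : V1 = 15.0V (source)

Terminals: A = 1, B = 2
Nodal analysis, taking node 2 as the 0 V reference.
Source V1 fixes V_0 = 15 V.
KCL at each unknown node (sum of currents leaving = 0; resistances in Ω):
  Node 1: (V_1 - 15)/200 + (V_1 - 0)/1000 = 0
Collecting terms: 0.006 × V_1 = 0.075  =>  V_1 = 12.5 V
I_R1 = (V_0 - V_1)/R1 = (15 - 12.5)/200 = 0.0125 A
P_R1 = I_R1² × R1 = (0.0125)² × 200 = 0.03125 W

Final answer: 0.03125 W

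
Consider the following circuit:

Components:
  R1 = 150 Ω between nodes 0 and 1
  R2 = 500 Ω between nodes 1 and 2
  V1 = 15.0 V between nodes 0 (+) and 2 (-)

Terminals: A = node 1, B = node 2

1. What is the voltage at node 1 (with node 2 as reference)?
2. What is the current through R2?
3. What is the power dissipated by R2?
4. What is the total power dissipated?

Nodal analysis, taking node 2 as the 0 V reference.
Source V1 fixes V_0 = 15 V.
KCL at each unknown node (sum of currents leaving = 0; resistances in Ω):
  Node 1: (V_1 - 15)/150 + (V_1 - 0)/500 = 0
Collecting terms: 0.008667 × V_1 = 0.1  =>  V_1 = 11.54 V
Part 1:
  Read off the nodal solution: V_1 = 11.54 V
Part 2:
  I_R2 = (V_1 - V_2)/R2 = (11.54 - 0)/500 = 0.02308 A
  Magnitude: I_R2 = 0.02308 A
Part 3:
  I_R2 = (V_1 - V_2)/R2 = (11.54 - 0)/500 = 0.02308 A
  P_R2 = I_R2² × R2 = (0.02308)² × 500 = 0.2663 W
Part 4:
  Power in each resistor, P = (ΔV)²/R:
    P_R1 = (15 - 11.54)²/150 = 0.07988 W
    P_R2 = (11.54 - 0)²/500 = 0.2663 W
  P_total = P_R1 + P_R2 = 0.3462 W

Final answers:
1. V_1 = 11.54 V
2. I_R2 = 0.02308 A
3. P_R2 = 0.2663 W
4. P_total = 0.3462 W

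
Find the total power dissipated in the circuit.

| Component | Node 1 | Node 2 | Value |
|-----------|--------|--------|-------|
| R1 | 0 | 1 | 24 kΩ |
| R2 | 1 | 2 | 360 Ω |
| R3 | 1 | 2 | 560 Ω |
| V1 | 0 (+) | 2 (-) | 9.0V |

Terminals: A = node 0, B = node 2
Nodal analysis, taking node 2 as the 0 V reference.
Source V1 fixes V_0 = 9 V.
KCL at each unknown node (sum of currents leaving = 0; resistances in Ω):
  Node 1: (V_1 - 9)/24000 + (V_1 - 0)/360 + (V_1 - 0)/560 = 0
Collecting terms: 0.004605 × V_1 = 0.000375  =>  V_1 = 0.08143 V
Power in each resistor, P = (ΔV)²/R:
  P_R1 = (9 - 0.08143)²/24000 = 0.003314 W
  P_R2 = (0.08143 - 0)²/360 = 0.00001842 W
  P_R3 = (0.08143 - 0)²/560 = 0.00001184 W
P_total = P_R1 + P_R2 + P_R3 = 0.003344 W

Final answer: 0.003344 W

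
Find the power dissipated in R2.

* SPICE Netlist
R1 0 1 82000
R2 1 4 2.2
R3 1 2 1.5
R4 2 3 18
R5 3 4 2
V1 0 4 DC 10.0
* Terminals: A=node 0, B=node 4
Nodal analysis, taking node 4 as the 0 V reference.
Source V1 fixes V_0 = 10 V.
KCL at each unknown node (sum of currents leaving = 0; resistances in Ω):
  Node 1: (V_1 - 10)/82000 + (V_1 - 0)/2.2 + (V_1 - V_2)/1.5 = 0
  Node 2: (V_2 - V_1)/1.5 + (V_2 - V_3)/18 = 0
  Node 3: (V_3 - V_2)/18 + (V_3 - 0)/2 = 0
Collecting terms (coefficients in siemens):
  1.121·V_1 - 0.6667·V_2 = 0.000122
  0.7222·V_2 - 0.6667·V_1 - 0.05556·V_3 = 0
  0.5556·V_3 - 0.05556·V_2 = 0
Solving these 3 simultaneous equations (Gaussian elimination) gives:
  V_1 = 0.0002434 V, V_2 = 0.0002264 V, V_3 = 0.00002264 V
I_R2 = (V_1 - V_4)/R2 = (0.0002434 - 0)/2.2 = 0.0001106 A
P_R2 = I_R2² × R2 = (0.0001106)² × 2.2 = 0.00000002692 W

Final answer: 2.692e-08 W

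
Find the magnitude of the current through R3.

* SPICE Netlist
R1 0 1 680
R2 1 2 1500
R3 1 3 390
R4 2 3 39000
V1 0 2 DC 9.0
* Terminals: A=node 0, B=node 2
Nodal analysis, taking node 2 as the 0 V reference.
Source V1 fixes V_0 = 9 V.
KCL at each unknown node (sum of currents leaving = 0; resistances in Ω):
  Node 1: (V_1 - 9)/680 + (V_1 - 0)/1500 + (V_1 - V_3)/390 = 0
  Node 3: (V_3 - V_1)/390 + (V_3 - 0)/39000 = 0
Collecting terms (coefficients in siemens):
  0.004701·V_1 - 0.002564·V_3 = 0.01324
  0.00259·V_3 - 0.002564·V_1 = 0
Determinant D = (0.004701)(0.00259) - (-0.002564)(-0.002564) = 0.000005601
V_1 = [(0.01324)(0.00259) - (-0.002564)(0)]/D = 6.12 V
V_3 = [(0.004701)(0) - (0.01324)(-0.002564)]/D = 6.059 V
I_R3 = (V_1 - V_3)/R3 = (6.12 - 6.059)/390 = 0.0001554 A
|I_R3| = 0.0001554 A

Final answer: |I_R3| = 0.0001554 A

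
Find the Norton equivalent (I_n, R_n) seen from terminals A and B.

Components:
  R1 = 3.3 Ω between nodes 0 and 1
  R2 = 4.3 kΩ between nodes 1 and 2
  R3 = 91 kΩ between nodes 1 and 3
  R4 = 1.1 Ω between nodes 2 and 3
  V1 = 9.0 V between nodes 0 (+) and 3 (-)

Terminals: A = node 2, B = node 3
Find the Thévenin equivalent first; then I_n = V_th/R_th and R_n = R_th.
Step 1 — V_th is the open-circuit voltage V_A - V_B (nothing connected across the terminals).
Nodal analysis, taking node 3 as the 0 V reference.
Source V1 fixes V_0 = 9 V.
KCL at each unknown node (sum of currents leaving = 0; resistances in Ω):
  Node 1: (V_1 - 9)/3.3 + (V_1 - V_2)/4300 + (V_1 - 0)/91000 = 0
  Node 2: (V_2 - V_1)/4300 + (V_2 - 0)/1.1 = 0
Collecting terms (coefficients in siemens):
  0.3033·V_1 - 0.0002326·V_2 = 2.727
  0.9093·V_2 - 0.0002326·V_1 = 0
Determinant D = (0.3033)(0.9093) - (-0.0002326)(-0.0002326) = 0.2758
V_1 = [(2.727)(0.9093) - (-0.0002326)(0)]/D = 8.993 V
V_2 = [(0.3033)(0) - (2.727)(-0.0002326)]/D = 0.0023 V
V_th = V_2 - V_3 = 0.0023 - 0 = 0.0023 V
Step 2 — R_th: zero the source — replace V1 by a short circuit (node 3 merges into node 0) — and find the resistance seen between A (node 2) and B (node 0).
Reduce the network between node 2 (A) and node 0 (B) by series/parallel combination:
  Rp1 = R1 ‖ R3 (parallel, both between nodes 0 and 1) = 1/(1/3.3 + 1/91000) = 3.3 Ω
  Rs1 = R2 + Rp1 (series, joined only at node 1) = 4300 + 3.3 = 4303 Ω
  Rp2 = R4 ‖ Rs1 (parallel, both between nodes 0 and 2) = 1/(1/1.1 + 1/4303) = 1.1 Ω
R_th = 1.1 Ω
I_n = V_th/R_th = 0.0023/1.1 = 0.002091 A, and R_n = R_th = 1.1 Ω

Final answer: I_n = 0.002091 A, R_n = 1.1 Ω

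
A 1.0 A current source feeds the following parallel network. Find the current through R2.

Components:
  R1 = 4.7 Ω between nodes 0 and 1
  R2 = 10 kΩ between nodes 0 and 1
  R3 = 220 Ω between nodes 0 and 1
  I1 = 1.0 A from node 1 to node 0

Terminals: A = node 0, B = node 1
All resistors sit directly between nodes 0 and 1, so they are in parallel and share one voltage V; the full source current 1 A splits among them.
1/R_par = 1/4.7 + 1/10000 + 1/220 = 0.2174 S  =>  R_par = 4.6 Ω
V = I × R_par = 1 × 4.6 = 4.6 V
I_R2 = V/R2 = 4.6/10000 = 0.00046 A

Final answer: 0.00046 A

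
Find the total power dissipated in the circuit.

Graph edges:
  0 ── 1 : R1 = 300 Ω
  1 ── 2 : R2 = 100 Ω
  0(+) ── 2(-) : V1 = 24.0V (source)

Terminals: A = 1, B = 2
Nodal analysis, taking node 2 as the 0 V reference.
Source V1 fixes V_0 = 24 V.
KCL at each unknown node (sum of currents leaving = 0; resistances in Ω):
  Node 1: (V_1 - 24)/300 + (V_1 - 0)/100 = 0
Collecting terms: 0.01333 × V_1 = 0.08  =>  V_1 = 6 V
Power in each resistor, P = (ΔV)²/R:
  P_R1 = (24 - 6)²/300 = 1.08 W
  P_R2 = (6 - 0)²/100 = 0.36 W
P_total = P_R1 + P_R2 = 1.44 W

Final answer: 1.44 W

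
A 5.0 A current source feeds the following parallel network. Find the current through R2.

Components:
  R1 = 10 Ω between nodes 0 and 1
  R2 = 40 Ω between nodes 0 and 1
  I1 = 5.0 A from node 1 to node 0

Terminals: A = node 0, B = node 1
All resistors sit directly between nodes 0 and 1, so they are in parallel and share one voltage V; the full source current 5 A splits among them.
1/R_par = 1/10 + 1/40 = 0.125 S  =>  R_par = 8 Ω
V = I × R_par = 5 × 8 = 40 V
I_R2 = V/R2 = 40/40 = 1 A

Final answer: 1 A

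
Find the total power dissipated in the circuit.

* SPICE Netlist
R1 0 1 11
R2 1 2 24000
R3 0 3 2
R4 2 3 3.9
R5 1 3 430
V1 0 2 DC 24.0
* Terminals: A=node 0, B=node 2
Nodal analysis, taking node 2 as the 0 V reference.
Source V1 fixes V_0 = 24 V.
KCL at each unknown node (sum of currents leaving = 0; resistances in Ω):
  Node 1: (V_1 - 24)/11 + (V_1 - 0)/24000 + (V_1 - V_3)/430 = 0
  Node 3: (V_3 - 24)/2 + (V_3 - 0)/3.9 + (V_3 - V_1)/430 = 0
Collecting terms (coefficients in siemens):
  0.09328·V_1 - 0.002326·V_3 = 2.182
  0.7587·V_3 - 0.002326·V_1 = 12
Determinant D = (0.09328)(0.7587) - (-0.002326)(-0.002326) = 0.07077
V_1 = [(2.182)(0.7587) - (-0.002326)(12)]/D = 23.79 V
V_3 = [(0.09328)(12) - (2.182)(-0.002326)]/D = 15.89 V
Power in each resistor, P = (ΔV)²/R:
  P_R1 = (24 - 23.79)²/11 = 0.004123 W
  P_R2 = (23.79 - 0)²/24000 = 0.02358 W
  P_R3 = (24 - 15.89)²/2 = 32.9 W
  P_R4 = (0 - 15.89)²/3.9 = 64.73 W
  P_R5 = (23.79 - 15.89)²/430 = 0.1451 W
P_total = P_R1 + P_R2 + P_R3 + P_R4 + P_R5 = 97.8 W

Final answer: 97.8 W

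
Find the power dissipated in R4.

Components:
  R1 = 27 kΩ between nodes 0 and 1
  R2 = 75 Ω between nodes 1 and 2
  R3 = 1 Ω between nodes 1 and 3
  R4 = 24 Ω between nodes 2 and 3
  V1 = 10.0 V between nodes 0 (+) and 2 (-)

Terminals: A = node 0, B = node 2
Nodal analysis, taking node 2 as the 0 V reference.
Source V1 fixes V_0 = 10 V.
KCL at each unknown node (sum of currents leaving = 0; resistances in Ω):
  Node 1: (V_1 - 10)/27000 + (V_1 - 0)/75 + (V_1 - V_3)/1 = 0
  Node 3: (V_3 - V_1)/1 + (V_3 - 0)/24 = 0
Collecting terms (coefficients in siemens):
  1.013·V_1 - 1·V_3 = 0.0003704
  1.042·V_3 - 1·V_1 = 0
Determinant D = (1.013)(1.042) - (-1)(-1) = 0.05559
V_1 = [(0.0003704)(1.042) - (-1)(0)]/D = 0.00694 V
V_3 = [(1.013)(0) - (0.0003704)(-1)]/D = 0.006662 V
I_R4 = (V_2 - V_3)/R4 = (0 - 0.006662)/24 = -0.0002776 A
P_R4 = I_R4² × R4 = (-0.0002776)² × 24 = 0.000001849 W

Final answer: 1.849e-06 W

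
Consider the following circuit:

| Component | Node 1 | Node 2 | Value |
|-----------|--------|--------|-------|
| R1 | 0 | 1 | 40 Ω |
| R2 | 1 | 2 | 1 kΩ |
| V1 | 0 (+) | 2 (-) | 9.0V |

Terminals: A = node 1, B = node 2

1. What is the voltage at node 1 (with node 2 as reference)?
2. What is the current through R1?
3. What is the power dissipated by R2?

Nodal analysis, taking node 2 as the 0 V reference.
Source V1 fixes V_0 = 9 V.
KCL at each unknown node (sum of currents leaving = 0; resistances in Ω):
  Node 1: (V_1 - 9)/40 + (V_1 - 0)/1000 = 0
Collecting terms: 0.026 × V_1 = 0.225  =>  V_1 = 8.654 V
Part 1:
  Read off the nodal solution: V_1 = 8.654 V
Part 2:
  I_R1 = (V_0 - V_1)/R1 = (9 - 8.654)/40 = 0.008654 A
  Magnitude: I_R1 = 0.008654 A
Part 3:
  I_R2 = (V_1 - V_2)/R2 = (8.654 - 0)/1000 = 0.008654 A
  P_R2 = I_R2² × R2 = (0.008654)² × 1000 = 0.07489 W

Final answers:
1. V_1 = 8.654 V
2. I_R1 = 0.008654 A
3. P_R2 = 0.07489 W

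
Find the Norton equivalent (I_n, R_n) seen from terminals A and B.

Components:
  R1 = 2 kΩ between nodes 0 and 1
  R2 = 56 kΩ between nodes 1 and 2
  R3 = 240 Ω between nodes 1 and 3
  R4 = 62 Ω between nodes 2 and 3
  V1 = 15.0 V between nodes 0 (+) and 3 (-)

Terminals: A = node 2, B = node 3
Find the Thévenin equivalent first; then I_n = V_th/R_th and R_n = R_th.
Step 1 — V_th is the open-circuit voltage V_A - V_B (nothing connected across the terminals).
Nodal analysis, taking node 3 as the 0 V reference.
Source V1 fixes V_0 = 15 V.
KCL at each unknown node (sum of currents leaving = 0; resistances in Ω):
  Node 1: (V_1 - 15)/2000 + (V_1 - V_2)/56000 + (V_1 - 0)/240 = 0
  Node 2: (V_2 - V_1)/56000 + (V_2 - 0)/62 = 0
Collecting terms (coefficients in siemens):
  0.004685·V_1 - 0.00001786·V_2 = 0.0075
  0.01615·V_2 - 0.00001786·V_1 = 0
Determinant D = (0.004685)(0.01615) - (-0.00001786)(-0.00001786) = 0.00007564
V_1 = [(0.0075)(0.01615) - (-0.00001786)(0)]/D = 1.601 V
V_2 = [(0.004685)(0) - (0.0075)(-0.00001786)]/D = 0.001771 V
V_th = V_2 - V_3 = 0.001771 - 0 = 0.001771 V
Step 2 — R_th: zero the source — replace V1 by a short circuit (node 3 merges into node 0) — and find the resistance seen between A (node 2) and B (node 0).
Reduce the network between node 2 (A) and node 0 (B) by series/parallel combination:
  Rp1 = R1 ‖ R3 (parallel, both between nodes 0 and 1) = 1/(1/2000 + 1/240) = 214.3 Ω
  Rs1 = R2 + Rp1 (series, joined only at node 1) = 56000 + 214.3 = 56210 Ω
  Rp2 = R4 ‖ Rs1 (parallel, both between nodes 0 and 2) = 1/(1/62 + 1/56210) = 61.93 Ω
R_th = 61.93 Ω
I_n = V_th/R_th = 0.001771/61.93 = 0.00002859 A, and R_n = R_th = 61.93 Ω

Final answer: I_n = 2.859e-05 A, R_n = 61.93 Ω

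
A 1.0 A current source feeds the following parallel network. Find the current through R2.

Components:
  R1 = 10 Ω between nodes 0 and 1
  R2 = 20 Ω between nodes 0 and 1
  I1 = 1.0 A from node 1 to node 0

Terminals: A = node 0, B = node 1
All resistors sit directly between nodes 0 and 1, so they are in parallel and share one voltage V; the full source current 1 A splits among them.
1/R_par = 1/10 + 1/20 = 0.15 S  =>  R_par = 6.667 Ω
V = I × R_par = 1 × 6.667 = 6.667 V
I_R2 = V/R2 = 6.667/20 = 0.3333 A

Final answer: 0.3333 A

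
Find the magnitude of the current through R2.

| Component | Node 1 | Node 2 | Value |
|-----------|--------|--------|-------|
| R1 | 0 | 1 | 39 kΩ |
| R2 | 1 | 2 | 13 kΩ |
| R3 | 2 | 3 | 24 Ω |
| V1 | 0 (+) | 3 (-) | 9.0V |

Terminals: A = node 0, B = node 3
Nodal analysis, taking node 3 as the 0 V reference.
Source V1 fixes V_0 = 9 V.
KCL at each unknown node (sum of currents leaving = 0; resistances in Ω):
  Node 1: (V_1 - 9)/39000 + (V_1 - V_2)/13000 = 0
  Node 2: (V_2 - V_1)/13000 + (V_2 - 0)/24 = 0
Collecting terms (coefficients in siemens):
  0.0001026·V_1 - 0.00007692·V_2 = 0.0002308
  0.04174·V_2 - 0.00007692·V_1 = 0
Determinant D = (0.0001026)(0.04174) - (-0.00007692)(-0.00007692) = 0.000004275
V_1 = [(0.0002308)(0.04174) - (-0.00007692)(0)]/D = 2.253 V
V_2 = [(0.0001026)(0) - (0.0002308)(-0.00007692)]/D = 0.004152 V
I_R2 = (V_1 - V_2)/R2 = (2.253 - 0.004152)/13000 = 0.000173 A
|I_R2| = 0.000173 A

Final answer: |I_R2| = 0.000173 A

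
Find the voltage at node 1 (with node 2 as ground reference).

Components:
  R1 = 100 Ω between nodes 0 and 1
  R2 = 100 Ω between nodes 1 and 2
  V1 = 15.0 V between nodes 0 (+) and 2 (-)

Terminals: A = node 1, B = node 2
Nodal analysis, taking node 2 as the 0 V reference.
Source V1 fixes V_0 = 15 V.
KCL at each unknown node (sum of currents leaving = 0; resistances in Ω):
  Node 1: (V_1 - 15)/100 + (V_1 - 0)/100 = 0
Collecting terms: 0.02 × V_1 = 0.15  =>  V_1 = 7.5 V
The requested potential is V_1 = 7.5 V.

Final answer: V_1 = 7.5 V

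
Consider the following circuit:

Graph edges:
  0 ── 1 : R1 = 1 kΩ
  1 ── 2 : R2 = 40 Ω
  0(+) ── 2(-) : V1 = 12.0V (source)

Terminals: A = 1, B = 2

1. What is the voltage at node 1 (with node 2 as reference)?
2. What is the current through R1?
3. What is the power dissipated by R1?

Nodal analysis, taking node 2 as the 0 V reference.
Source V1 fixes V_0 = 12 V.
KCL at each unknown node (sum of currents leaving = 0; resistances in Ω):
  Node 1: (V_1 - 12)/1000 + (V_1 - 0)/40 = 0
Collecting terms: 0.026 × V_1 = 0.012  =>  V_1 = 0.4615 V
Part 1:
  Read off the nodal solution: V_1 = 0.4615 V
Part 2:
  I_R1 = (V_0 - V_1)/R1 = (12 - 0.4615)/1000 = 0.01154 A
  Magnitude: I_R1 = 0.01154 A
Part 3:
  I_R1 = (V_0 - V_1)/R1 = (12 - 0.4615)/1000 = 0.01154 A
  P_R1 = I_R1² × R1 = (0.01154)² × 1000 = 0.1331 W

Final answers:
1. V_1 = 0.4615 V
2. I_R1 = 0.01154 A
3. P_R1 = 0.1331 W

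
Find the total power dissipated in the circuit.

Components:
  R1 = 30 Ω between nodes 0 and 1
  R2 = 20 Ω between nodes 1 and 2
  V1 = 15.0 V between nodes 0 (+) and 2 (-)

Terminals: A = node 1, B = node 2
Nodal analysis, taking node 2 as the 0 V reference.
Source V1 fixes V_0 = 15 V.
KCL at each unknown node (sum of currents leaving = 0; resistances in Ω):
  Node 1: (V_1 - 15)/30 + (V_1 - 0)/20 = 0
Collecting terms: 0.08333 × V_1 = 0.5  =>  V_1 = 6 V
Power in each resistor, P = (ΔV)²/R:
  P_R1 = (15 - 6)²/30 = 2.7 W
  P_R2 = (6 - 0)²/20 = 1.8 W
P_total = P_R1 + P_R2 = 4.5 W

Final answer: 4.5 W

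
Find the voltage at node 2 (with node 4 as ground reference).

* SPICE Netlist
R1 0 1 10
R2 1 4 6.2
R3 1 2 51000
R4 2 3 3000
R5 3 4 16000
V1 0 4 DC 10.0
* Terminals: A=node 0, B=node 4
Nodal analysis, taking node 4 as the 0 V reference.
Source V1 fixes V_0 = 10 V.
KCL at each unknown node (sum of currents leaving = 0; resistances in Ω):
  Node 1: (V_1 - 10)/10 + (V_1 - 0)/6.2 + (V_1 - V_2)/51000 = 0
  Node 2: (V_2 - V_1)/51000 + (V_2 - V_3)/3000 = 0
  Node 3: (V_3 - V_2)/3000 + (V_3 - 0)/16000 = 0
Collecting terms (coefficients in siemens):
  0.2613·V_1 - 0.00001961·V_2 = 1
  0.0003529·V_2 - 0.00001961·V_1 - 0.0003333·V_3 = 0
  0.0003958·V_3 - 0.0003333·V_2 = 0
Solving these 3 simultaneous equations (Gaussian elimination) gives:
  V_1 = 3.827 V, V_2 = 1.039 V, V_3 = 0.8747 V
The requested potential is V_2 = 1.039 V.

Final answer: V_2 = 1.039 V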